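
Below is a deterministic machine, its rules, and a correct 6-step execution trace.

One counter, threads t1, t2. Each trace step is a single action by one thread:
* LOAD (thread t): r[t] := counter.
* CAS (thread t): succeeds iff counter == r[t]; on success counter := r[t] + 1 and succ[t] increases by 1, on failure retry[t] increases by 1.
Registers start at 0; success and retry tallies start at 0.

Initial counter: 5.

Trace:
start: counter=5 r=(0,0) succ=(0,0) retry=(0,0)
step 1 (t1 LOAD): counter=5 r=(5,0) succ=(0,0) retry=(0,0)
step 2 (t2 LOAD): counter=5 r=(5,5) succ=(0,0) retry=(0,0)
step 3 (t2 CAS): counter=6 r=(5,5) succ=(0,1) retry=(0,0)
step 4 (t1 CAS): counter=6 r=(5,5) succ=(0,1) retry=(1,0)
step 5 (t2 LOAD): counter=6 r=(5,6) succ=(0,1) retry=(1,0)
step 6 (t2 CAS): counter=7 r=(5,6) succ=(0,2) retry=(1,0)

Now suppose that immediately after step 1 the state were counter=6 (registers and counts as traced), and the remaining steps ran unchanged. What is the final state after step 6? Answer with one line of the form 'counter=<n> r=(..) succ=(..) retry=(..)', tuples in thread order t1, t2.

state after step 1 := counter=6 r=(5,0) succ=(0,0) retry=(0,0)
step 2 (t2 LOAD): counter=6 r=(5,6) succ=(0,0) retry=(0,0)
step 3 (t2 CAS): counter=7 r=(5,6) succ=(0,1) retry=(0,0)
step 4 (t1 CAS): counter=7 r=(5,6) succ=(0,1) retry=(1,0)
step 5 (t2 LOAD): counter=7 r=(5,7) succ=(0,1) retry=(1,0)
step 6 (t2 CAS): counter=8 r=(5,7) succ=(0,2) retry=(1,0)

counter=8 r=(5,7) succ=(0,2) retry=(1,0)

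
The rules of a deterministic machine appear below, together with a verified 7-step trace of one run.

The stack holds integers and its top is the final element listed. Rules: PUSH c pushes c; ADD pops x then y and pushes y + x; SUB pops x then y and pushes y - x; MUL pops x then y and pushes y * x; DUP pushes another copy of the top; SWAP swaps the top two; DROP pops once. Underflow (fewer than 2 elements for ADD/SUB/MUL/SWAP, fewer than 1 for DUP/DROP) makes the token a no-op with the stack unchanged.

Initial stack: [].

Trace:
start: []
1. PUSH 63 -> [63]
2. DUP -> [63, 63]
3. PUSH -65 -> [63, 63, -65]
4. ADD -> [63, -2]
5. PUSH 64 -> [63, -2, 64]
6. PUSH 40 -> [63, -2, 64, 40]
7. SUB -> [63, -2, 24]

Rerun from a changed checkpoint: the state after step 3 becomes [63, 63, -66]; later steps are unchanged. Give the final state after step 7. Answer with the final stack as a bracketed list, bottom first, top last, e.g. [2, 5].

[63, -3, 24]

state after step 3 := [63, 63, -66]
4. ADD -> [63, -3]
5. PUSH 64 -> [63, -3, 64]
6. PUSH 40 -> [63, -3, 64, 40]
7. SUB -> [63, -3, 24]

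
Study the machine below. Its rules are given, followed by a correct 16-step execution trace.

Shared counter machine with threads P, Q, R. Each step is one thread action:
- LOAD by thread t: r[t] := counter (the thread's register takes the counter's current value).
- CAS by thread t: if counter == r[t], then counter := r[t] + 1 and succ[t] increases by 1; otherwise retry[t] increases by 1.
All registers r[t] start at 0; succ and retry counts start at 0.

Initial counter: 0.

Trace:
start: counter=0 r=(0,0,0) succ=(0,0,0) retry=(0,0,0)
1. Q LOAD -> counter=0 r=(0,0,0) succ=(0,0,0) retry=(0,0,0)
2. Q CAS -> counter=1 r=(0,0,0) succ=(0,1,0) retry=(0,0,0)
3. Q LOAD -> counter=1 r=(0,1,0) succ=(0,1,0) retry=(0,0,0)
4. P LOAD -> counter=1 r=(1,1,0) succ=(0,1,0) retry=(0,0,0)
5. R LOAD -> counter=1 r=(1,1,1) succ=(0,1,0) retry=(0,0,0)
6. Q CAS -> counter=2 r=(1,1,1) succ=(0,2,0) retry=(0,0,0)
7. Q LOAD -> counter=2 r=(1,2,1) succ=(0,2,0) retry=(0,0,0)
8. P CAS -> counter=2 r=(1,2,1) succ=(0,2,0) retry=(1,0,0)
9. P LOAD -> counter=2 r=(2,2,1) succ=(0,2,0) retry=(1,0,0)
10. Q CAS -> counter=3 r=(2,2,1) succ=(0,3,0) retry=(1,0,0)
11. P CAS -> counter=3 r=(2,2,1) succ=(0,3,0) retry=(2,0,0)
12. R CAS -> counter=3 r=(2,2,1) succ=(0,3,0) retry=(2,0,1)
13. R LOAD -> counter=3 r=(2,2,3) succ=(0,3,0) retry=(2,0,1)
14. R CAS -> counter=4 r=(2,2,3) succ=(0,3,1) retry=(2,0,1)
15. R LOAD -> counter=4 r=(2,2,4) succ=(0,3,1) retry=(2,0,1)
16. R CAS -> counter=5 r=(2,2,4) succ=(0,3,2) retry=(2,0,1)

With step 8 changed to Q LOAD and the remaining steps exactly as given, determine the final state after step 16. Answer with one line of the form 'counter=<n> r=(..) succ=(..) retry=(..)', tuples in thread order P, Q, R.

(re-executing from step 8 with the substitution; state before step 8: counter=2 r=(1,2,1) succ=(0,2,0) retry=(0,0,0))
8. Q LOAD -> counter=2 r=(1,2,1) succ=(0,2,0) retry=(0,0,0)
9. P LOAD -> counter=2 r=(2,2,1) succ=(0,2,0) retry=(0,0,0)
10. Q CAS -> counter=3 r=(2,2,1) succ=(0,3,0) retry=(0,0,0)
11. P CAS -> counter=3 r=(2,2,1) succ=(0,3,0) retry=(1,0,0)
12. R CAS -> counter=3 r=(2,2,1) succ=(0,3,0) retry=(1,0,1)
13. R LOAD -> counter=3 r=(2,2,3) succ=(0,3,0) retry=(1,0,1)
14. R CAS -> counter=4 r=(2,2,3) succ=(0,3,1) retry=(1,0,1)
15. R LOAD -> counter=4 r=(2,2,4) succ=(0,3,1) retry=(1,0,1)
16. R CAS -> counter=5 r=(2,2,4) succ=(0,3,2) retry=(1,0,1)

counter=5 r=(2,2,4) succ=(0,3,2) retry=(1,0,1)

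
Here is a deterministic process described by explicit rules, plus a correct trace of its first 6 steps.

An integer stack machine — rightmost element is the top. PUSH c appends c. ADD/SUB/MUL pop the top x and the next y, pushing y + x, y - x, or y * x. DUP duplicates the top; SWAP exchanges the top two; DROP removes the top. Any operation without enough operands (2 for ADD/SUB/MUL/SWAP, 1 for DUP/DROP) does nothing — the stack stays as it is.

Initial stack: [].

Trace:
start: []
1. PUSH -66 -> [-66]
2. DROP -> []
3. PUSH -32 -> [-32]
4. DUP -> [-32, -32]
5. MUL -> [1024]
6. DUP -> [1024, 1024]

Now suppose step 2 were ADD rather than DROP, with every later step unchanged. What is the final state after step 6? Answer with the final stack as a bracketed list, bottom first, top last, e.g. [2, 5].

(re-executing from step 2 with the substitution; state before step 2: [-66])
2. ADD -> [-66]
3. PUSH -32 -> [-66, -32]
4. DUP -> [-66, -32, -32]
5. MUL -> [-66, 1024]
6. DUP -> [-66, 1024, 1024]

[-66, 1024, 1024]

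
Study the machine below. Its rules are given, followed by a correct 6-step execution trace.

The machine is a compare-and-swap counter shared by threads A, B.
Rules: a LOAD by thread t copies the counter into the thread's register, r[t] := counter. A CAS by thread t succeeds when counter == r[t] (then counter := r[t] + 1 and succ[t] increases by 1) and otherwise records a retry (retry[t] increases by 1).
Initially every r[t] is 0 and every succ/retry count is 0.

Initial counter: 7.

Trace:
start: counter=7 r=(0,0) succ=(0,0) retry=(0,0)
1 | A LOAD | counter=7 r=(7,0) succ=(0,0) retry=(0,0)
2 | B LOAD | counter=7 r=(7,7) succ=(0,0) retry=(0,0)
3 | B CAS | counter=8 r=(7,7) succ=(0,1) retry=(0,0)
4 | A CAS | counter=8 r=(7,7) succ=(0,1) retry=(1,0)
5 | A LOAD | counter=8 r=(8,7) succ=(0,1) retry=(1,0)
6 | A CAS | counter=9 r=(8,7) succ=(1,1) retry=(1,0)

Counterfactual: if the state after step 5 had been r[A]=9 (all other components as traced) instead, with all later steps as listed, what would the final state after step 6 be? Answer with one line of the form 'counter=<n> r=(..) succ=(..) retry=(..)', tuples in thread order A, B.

counter=8 r=(9,7) succ=(0,1) retry=(2,0)

state after step 5 := counter=8 r=(9,7) succ=(0,1) retry=(1,0)
6 | A CAS | counter=8 r=(9,7) succ=(0,1) retry=(2,0)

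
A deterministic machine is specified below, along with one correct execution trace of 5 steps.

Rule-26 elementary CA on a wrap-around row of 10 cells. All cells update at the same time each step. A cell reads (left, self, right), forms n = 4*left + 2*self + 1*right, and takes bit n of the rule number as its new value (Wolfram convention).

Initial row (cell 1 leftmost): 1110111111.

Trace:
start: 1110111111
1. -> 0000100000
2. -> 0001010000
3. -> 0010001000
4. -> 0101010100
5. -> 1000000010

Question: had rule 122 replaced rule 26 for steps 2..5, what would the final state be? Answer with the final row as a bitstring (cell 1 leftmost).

1010101010

(re-executing steps 2..5 under rule 122; state before step 2: 0000100000)
2. -> 0001010000
3. -> 0010101000
4. -> 0101010100
5. -> 1010101010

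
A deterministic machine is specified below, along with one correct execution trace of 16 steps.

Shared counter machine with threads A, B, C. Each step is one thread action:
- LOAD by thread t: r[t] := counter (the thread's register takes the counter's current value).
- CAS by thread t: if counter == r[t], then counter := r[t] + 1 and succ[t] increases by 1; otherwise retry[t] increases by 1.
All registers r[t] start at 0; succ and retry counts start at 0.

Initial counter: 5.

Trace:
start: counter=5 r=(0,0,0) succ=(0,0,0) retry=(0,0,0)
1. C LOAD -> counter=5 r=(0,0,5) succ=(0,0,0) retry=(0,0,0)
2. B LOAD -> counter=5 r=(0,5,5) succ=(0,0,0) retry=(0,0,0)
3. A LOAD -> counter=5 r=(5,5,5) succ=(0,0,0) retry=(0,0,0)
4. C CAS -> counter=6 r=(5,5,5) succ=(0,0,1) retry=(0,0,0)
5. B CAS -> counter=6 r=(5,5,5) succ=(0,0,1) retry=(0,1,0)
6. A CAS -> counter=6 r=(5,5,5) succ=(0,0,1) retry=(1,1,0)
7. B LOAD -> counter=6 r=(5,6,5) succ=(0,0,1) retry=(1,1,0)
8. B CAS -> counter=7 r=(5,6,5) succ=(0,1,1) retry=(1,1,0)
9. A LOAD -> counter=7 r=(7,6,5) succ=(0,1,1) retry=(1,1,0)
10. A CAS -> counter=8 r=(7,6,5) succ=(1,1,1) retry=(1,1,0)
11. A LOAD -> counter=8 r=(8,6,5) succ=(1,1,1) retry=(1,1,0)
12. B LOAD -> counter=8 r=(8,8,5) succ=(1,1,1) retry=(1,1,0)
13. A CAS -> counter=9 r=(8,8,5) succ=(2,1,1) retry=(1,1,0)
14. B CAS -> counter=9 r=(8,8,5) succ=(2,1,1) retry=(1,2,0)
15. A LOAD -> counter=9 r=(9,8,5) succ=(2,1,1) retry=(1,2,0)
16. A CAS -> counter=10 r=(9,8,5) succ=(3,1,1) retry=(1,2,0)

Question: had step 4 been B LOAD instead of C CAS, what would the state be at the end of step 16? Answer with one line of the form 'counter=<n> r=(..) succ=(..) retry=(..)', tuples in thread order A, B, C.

counter=10 r=(9,8,5) succ=(3,2,0) retry=(1,1,0)

(re-executing from step 4 with the substitution; state before step 4: counter=5 r=(5,5,5) succ=(0,0,0) retry=(0,0,0))
4. B LOAD -> counter=5 r=(5,5,5) succ=(0,0,0) retry=(0,0,0)
5. B CAS -> counter=6 r=(5,5,5) succ=(0,1,0) retry=(0,0,0)
6. A CAS -> counter=6 r=(5,5,5) succ=(0,1,0) retry=(1,0,0)
7. B LOAD -> counter=6 r=(5,6,5) succ=(0,1,0) retry=(1,0,0)
8. B CAS -> counter=7 r=(5,6,5) succ=(0,2,0) retry=(1,0,0)
9. A LOAD -> counter=7 r=(7,6,5) succ=(0,2,0) retry=(1,0,0)
10. A CAS -> counter=8 r=(7,6,5) succ=(1,2,0) retry=(1,0,0)
11. A LOAD -> counter=8 r=(8,6,5) succ=(1,2,0) retry=(1,0,0)
12. B LOAD -> counter=8 r=(8,8,5) succ=(1,2,0) retry=(1,0,0)
13. A CAS -> counter=9 r=(8,8,5) succ=(2,2,0) retry=(1,0,0)
14. B CAS -> counter=9 r=(8,8,5) succ=(2,2,0) retry=(1,1,0)
15. A LOAD -> counter=9 r=(9,8,5) succ=(2,2,0) retry=(1,1,0)
16. A CAS -> counter=10 r=(9,8,5) succ=(3,2,0) retry=(1,1,0)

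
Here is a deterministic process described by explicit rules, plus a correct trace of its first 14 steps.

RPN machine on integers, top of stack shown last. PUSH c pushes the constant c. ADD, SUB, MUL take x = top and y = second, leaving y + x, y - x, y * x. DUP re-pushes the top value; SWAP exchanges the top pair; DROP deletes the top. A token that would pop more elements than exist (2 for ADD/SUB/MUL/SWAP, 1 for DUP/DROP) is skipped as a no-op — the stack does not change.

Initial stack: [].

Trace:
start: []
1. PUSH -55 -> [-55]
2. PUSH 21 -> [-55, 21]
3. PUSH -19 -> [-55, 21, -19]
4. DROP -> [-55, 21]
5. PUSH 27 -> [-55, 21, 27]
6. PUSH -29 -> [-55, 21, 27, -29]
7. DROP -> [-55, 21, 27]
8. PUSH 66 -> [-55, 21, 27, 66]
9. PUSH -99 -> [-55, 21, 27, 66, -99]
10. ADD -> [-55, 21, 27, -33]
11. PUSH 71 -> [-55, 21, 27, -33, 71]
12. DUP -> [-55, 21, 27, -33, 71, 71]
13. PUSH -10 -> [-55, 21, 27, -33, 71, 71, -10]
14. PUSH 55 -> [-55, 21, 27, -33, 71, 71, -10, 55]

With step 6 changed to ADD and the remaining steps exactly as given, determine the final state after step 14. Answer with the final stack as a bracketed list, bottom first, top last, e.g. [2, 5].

[-55, -33, 71, 71, -10, 55]

(re-executing from step 6 with the substitution; state before step 6: [-55, 21, 27])
6. ADD -> [-55, 48]
7. DROP -> [-55]
8. PUSH 66 -> [-55, 66]
9. PUSH -99 -> [-55, 66, -99]
10. ADD -> [-55, -33]
11. PUSH 71 -> [-55, -33, 71]
12. DUP -> [-55, -33, 71, 71]
13. PUSH -10 -> [-55, -33, 71, 71, -10]
14. PUSH 55 -> [-55, -33, 71, 71, -10, 55]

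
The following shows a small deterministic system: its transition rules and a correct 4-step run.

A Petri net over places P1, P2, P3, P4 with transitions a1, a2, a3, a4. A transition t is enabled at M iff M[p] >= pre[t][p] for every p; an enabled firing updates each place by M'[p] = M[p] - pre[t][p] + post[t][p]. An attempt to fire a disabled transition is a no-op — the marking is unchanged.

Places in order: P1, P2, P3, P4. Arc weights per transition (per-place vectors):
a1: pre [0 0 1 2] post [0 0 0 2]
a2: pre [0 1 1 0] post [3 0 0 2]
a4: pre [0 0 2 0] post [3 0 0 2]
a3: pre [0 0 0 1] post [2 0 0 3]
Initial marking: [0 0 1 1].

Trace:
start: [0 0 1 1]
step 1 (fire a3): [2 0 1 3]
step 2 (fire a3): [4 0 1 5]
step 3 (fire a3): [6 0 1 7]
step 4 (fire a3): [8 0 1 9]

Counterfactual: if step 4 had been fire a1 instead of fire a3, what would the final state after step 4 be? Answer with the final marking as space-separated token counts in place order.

(re-executing from step 4 with the substitution; state before step 4: [6 0 1 7])
step 4 (fire a1): [6 0 0 7]

6 0 0 7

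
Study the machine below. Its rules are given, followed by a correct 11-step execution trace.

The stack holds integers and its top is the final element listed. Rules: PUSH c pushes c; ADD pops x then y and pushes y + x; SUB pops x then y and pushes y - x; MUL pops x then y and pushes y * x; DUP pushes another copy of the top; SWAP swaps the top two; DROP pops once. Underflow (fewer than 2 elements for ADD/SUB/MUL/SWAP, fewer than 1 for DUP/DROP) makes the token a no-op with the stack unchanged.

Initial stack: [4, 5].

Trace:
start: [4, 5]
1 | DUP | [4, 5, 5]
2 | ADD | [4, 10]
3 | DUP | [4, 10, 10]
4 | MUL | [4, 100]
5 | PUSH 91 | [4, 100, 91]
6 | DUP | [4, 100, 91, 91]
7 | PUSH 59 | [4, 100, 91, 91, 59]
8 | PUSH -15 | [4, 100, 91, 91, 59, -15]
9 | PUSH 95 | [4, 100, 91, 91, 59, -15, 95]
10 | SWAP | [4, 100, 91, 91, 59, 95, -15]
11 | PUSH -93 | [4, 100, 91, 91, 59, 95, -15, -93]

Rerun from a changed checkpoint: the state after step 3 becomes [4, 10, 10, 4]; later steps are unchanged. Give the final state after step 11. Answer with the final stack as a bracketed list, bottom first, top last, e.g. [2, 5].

[4, 10, 40, 91, 91, 59, 95, -15, -93]

state after step 3 := [4, 10, 10, 4]
4 | MUL | [4, 10, 40]
5 | PUSH 91 | [4, 10, 40, 91]
6 | DUP | [4, 10, 40, 91, 91]
7 | PUSH 59 | [4, 10, 40, 91, 91, 59]
8 | PUSH -15 | [4, 10, 40, 91, 91, 59, -15]
9 | PUSH 95 | [4, 10, 40, 91, 91, 59, -15, 95]
10 | SWAP | [4, 10, 40, 91, 91, 59, 95, -15]
11 | PUSH -93 | [4, 10, 40, 91, 91, 59, 95, -15, -93]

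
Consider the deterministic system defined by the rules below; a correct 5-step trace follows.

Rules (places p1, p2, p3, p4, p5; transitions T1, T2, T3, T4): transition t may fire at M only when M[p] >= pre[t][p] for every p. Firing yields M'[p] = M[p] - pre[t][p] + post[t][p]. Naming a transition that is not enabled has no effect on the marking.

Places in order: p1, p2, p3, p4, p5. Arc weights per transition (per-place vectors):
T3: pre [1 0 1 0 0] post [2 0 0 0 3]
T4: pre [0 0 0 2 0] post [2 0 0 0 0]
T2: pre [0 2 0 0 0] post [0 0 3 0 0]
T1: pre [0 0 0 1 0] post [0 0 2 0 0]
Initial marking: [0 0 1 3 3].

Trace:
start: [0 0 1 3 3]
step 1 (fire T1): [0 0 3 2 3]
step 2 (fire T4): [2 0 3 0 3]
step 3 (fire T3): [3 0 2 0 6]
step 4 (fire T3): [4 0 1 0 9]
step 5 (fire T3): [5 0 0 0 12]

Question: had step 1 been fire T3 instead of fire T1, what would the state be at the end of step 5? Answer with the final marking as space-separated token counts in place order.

3 0 0 1 6

(re-executing from step 1 with the substitution; state before step 1: [0 0 1 3 3])
step 1 (fire T3): [0 0 1 3 3]
step 2 (fire T4): [2 0 1 1 3]
step 3 (fire T3): [3 0 0 1 6]
step 4 (fire T3): [3 0 0 1 6]
step 5 (fire T3): [3 0 0 1 6]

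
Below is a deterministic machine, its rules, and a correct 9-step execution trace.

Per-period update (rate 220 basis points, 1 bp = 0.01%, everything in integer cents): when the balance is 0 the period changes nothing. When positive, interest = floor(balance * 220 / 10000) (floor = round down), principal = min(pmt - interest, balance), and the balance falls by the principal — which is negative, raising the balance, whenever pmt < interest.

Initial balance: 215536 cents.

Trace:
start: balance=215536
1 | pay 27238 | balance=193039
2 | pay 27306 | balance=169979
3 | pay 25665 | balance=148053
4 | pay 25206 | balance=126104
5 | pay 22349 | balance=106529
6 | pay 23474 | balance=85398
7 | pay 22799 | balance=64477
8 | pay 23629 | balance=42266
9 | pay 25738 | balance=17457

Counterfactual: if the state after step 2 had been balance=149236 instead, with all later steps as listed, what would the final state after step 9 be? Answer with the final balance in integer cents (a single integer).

0

state after step 2 := balance=149236
3 | pay 25665 | balance=126854
4 | pay 25206 | balance=104438
5 | pay 22349 | balance=84386
6 | pay 23474 | balance=62768
7 | pay 22799 | balance=41349
8 | pay 23629 | balance=18629
9 | pay 25738 | balance=0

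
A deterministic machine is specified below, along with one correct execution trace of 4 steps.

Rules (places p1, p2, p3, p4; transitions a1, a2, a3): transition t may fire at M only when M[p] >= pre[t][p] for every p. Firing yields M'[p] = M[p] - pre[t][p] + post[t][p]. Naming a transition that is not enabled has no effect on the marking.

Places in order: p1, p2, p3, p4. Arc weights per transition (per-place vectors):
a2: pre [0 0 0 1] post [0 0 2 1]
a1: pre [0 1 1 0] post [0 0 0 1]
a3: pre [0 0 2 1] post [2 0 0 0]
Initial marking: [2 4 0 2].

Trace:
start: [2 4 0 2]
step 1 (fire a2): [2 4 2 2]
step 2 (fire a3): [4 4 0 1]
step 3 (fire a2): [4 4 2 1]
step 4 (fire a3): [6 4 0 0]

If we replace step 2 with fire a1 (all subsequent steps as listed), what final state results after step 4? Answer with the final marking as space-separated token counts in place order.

(re-executing from step 2 with the substitution; state before step 2: [2 4 2 2])
step 2 (fire a1): [2 3 1 3]
step 3 (fire a2): [2 3 3 3]
step 4 (fire a3): [4 3 1 2]

4 3 1 2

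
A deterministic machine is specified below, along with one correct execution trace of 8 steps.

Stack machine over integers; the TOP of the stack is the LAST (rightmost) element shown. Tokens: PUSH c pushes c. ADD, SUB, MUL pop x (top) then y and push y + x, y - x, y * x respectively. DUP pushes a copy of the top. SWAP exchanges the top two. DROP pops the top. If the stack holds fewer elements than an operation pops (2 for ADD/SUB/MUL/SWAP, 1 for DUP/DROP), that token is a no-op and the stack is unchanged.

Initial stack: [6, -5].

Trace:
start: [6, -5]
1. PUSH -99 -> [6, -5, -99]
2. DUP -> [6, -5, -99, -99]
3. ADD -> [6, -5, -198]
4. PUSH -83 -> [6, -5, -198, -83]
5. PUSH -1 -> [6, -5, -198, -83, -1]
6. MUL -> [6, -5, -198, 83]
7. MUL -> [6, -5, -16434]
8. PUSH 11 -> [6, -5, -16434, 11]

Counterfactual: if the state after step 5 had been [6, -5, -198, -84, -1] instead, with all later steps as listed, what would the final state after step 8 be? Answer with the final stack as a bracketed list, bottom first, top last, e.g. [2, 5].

state after step 5 := [6, -5, -198, -84, -1]
6. MUL -> [6, -5, -198, 84]
7. MUL -> [6, -5, -16632]
8. PUSH 11 -> [6, -5, -16632, 11]

[6, -5, -16632, 11]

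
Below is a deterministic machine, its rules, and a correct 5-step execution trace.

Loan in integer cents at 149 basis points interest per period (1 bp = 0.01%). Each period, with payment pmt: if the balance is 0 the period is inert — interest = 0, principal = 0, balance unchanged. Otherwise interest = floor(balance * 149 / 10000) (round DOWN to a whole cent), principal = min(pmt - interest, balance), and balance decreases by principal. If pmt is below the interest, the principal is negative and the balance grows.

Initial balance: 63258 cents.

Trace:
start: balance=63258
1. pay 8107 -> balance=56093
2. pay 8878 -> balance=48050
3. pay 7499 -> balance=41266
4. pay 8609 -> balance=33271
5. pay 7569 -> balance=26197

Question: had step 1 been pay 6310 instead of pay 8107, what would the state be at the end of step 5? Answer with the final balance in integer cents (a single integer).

(re-executing from step 1 with the substitution; state before step 1: balance=63258)
1. pay 6310 -> balance=57890
2. pay 8878 -> balance=49874
3. pay 7499 -> balance=43118
4. pay 8609 -> balance=35151
5. pay 7569 -> balance=28105

28105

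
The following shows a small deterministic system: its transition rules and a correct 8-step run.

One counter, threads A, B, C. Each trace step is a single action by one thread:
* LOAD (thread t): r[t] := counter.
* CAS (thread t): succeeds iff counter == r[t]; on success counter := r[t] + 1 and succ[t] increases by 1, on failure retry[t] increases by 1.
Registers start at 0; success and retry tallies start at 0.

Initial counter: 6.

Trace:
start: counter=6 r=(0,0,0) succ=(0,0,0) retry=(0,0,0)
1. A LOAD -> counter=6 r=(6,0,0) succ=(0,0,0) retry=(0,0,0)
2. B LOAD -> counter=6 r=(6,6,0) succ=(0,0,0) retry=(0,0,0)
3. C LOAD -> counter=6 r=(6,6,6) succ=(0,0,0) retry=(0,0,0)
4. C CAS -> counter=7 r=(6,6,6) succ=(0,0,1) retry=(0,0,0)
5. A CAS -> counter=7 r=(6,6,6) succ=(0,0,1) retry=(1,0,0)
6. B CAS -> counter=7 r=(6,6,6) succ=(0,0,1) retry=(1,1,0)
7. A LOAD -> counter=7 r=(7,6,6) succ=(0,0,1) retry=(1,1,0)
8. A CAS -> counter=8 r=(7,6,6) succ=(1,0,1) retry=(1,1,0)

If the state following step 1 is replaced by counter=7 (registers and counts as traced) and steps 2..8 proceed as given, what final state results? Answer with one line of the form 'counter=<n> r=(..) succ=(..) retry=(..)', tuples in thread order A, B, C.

counter=9 r=(8,7,7) succ=(1,0,1) retry=(1,1,0)

state after step 1 := counter=7 r=(6,0,0) succ=(0,0,0) retry=(0,0,0)
2. B LOAD -> counter=7 r=(6,7,0) succ=(0,0,0) retry=(0,0,0)
3. C LOAD -> counter=7 r=(6,7,7) succ=(0,0,0) retry=(0,0,0)
4. C CAS -> counter=8 r=(6,7,7) succ=(0,0,1) retry=(0,0,0)
5. A CAS -> counter=8 r=(6,7,7) succ=(0,0,1) retry=(1,0,0)
6. B CAS -> counter=8 r=(6,7,7) succ=(0,0,1) retry=(1,1,0)
7. A LOAD -> counter=8 r=(8,7,7) succ=(0,0,1) retry=(1,1,0)
8. A CAS -> counter=9 r=(8,7,7) succ=(1,0,1) retry=(1,1,0)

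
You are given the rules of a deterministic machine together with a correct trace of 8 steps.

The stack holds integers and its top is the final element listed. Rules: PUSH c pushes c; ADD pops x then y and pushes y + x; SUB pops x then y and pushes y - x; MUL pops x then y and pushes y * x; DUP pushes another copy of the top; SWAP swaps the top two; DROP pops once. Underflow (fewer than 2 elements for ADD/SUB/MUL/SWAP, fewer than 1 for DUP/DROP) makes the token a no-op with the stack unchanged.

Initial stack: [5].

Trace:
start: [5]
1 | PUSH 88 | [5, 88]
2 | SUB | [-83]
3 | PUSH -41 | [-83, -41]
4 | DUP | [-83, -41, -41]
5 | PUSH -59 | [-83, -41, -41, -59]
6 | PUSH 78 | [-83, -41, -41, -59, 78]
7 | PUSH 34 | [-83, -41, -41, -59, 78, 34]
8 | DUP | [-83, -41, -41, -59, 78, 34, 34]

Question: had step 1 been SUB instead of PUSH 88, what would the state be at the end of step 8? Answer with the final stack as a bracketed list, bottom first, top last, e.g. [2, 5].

(re-executing from step 1 with the substitution; state before step 1: [5])
1 | SUB | [5]
2 | SUB | [5]
3 | PUSH -41 | [5, -41]
4 | DUP | [5, -41, -41]
5 | PUSH -59 | [5, -41, -41, -59]
6 | PUSH 78 | [5, -41, -41, -59, 78]
7 | PUSH 34 | [5, -41, -41, -59, 78, 34]
8 | DUP | [5, -41, -41, -59, 78, 34, 34]

[5, -41, -41, -59, 78, 34, 34]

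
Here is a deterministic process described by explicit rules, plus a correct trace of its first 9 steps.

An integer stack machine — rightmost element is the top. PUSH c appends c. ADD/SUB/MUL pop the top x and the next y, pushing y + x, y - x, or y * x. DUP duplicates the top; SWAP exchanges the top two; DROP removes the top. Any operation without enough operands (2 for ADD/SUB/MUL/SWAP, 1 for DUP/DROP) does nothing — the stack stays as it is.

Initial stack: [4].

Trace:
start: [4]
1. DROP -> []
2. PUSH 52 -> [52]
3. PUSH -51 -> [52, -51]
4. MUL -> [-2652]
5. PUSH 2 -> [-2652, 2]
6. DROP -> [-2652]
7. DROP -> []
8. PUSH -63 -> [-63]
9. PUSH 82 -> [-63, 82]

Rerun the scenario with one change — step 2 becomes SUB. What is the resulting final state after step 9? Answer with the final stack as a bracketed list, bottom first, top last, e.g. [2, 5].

[-63, 82]

(re-executing from step 2 with the substitution; state before step 2: [])
2. SUB -> []
3. PUSH -51 -> [-51]
4. MUL -> [-51]
5. PUSH 2 -> [-51, 2]
6. DROP -> [-51]
7. DROP -> []
8. PUSH -63 -> [-63]
9. PUSH 82 -> [-63, 82]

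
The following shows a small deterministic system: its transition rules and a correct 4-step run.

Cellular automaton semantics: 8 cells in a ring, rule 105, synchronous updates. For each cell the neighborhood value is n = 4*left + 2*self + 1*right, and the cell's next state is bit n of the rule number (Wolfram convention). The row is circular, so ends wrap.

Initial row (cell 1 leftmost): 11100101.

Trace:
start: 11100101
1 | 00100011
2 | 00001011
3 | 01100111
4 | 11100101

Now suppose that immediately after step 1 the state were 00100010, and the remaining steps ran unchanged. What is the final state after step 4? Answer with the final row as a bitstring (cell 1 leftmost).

10001000

state after step 1 := 00100010
2 | 10001000
3 | 00100010
4 | 10001000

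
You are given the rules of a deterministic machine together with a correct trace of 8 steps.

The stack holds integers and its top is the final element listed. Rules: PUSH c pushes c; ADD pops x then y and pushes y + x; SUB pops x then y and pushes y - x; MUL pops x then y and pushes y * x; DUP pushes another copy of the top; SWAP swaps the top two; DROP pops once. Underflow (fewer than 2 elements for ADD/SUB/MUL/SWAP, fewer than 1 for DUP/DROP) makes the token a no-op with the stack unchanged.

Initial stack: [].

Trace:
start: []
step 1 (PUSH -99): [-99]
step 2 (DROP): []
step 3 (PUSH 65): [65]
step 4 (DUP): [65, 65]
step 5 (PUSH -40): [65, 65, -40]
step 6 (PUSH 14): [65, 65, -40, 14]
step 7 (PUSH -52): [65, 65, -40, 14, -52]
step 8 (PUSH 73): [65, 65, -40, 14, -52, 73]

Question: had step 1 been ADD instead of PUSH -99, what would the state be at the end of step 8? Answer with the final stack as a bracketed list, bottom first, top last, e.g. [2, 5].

(re-executing from step 1 with the substitution; state before step 1: [])
step 1 (ADD): []
step 2 (DROP): []
step 3 (PUSH 65): [65]
step 4 (DUP): [65, 65]
step 5 (PUSH -40): [65, 65, -40]
step 6 (PUSH 14): [65, 65, -40, 14]
step 7 (PUSH -52): [65, 65, -40, 14, -52]
step 8 (PUSH 73): [65, 65, -40, 14, -52, 73]

[65, 65, -40, 14, -52, 73]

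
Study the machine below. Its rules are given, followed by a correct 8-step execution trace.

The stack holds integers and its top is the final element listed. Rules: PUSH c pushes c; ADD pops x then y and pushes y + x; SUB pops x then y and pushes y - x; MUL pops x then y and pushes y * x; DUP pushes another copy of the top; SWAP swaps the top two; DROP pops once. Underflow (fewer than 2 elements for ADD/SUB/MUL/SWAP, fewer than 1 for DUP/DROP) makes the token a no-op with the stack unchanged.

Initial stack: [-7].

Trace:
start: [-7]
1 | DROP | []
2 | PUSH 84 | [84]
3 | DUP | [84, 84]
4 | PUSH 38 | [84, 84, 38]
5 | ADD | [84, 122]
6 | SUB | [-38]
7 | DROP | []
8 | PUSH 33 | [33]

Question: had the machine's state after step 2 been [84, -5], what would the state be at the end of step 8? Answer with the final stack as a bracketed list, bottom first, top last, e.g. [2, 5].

[84, 33]

state after step 2 := [84, -5]
3 | DUP | [84, -5, -5]
4 | PUSH 38 | [84, -5, -5, 38]
5 | ADD | [84, -5, 33]
6 | SUB | [84, -38]
7 | DROP | [84]
8 | PUSH 33 | [84, 33]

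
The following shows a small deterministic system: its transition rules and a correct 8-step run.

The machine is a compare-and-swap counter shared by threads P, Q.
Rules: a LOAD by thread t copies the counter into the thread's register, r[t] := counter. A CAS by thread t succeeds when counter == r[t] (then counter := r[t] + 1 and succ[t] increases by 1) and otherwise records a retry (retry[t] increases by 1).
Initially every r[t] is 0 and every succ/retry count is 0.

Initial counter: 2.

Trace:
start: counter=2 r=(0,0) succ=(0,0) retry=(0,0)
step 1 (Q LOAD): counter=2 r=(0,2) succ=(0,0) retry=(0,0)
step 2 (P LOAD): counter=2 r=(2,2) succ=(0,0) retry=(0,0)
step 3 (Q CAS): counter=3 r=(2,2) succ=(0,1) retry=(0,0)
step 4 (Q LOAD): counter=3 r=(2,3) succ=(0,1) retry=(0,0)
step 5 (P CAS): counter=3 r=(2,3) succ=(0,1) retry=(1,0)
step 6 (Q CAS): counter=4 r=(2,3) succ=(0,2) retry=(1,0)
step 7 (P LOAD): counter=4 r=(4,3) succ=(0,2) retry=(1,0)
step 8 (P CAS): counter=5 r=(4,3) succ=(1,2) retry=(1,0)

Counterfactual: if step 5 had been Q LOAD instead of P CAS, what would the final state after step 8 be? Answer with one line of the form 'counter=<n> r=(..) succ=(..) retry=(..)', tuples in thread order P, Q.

counter=5 r=(4,3) succ=(1,2) retry=(0,0)

(re-executing from step 5 with the substitution; state before step 5: counter=3 r=(2,3) succ=(0,1) retry=(0,0))
step 5 (Q LOAD): counter=3 r=(2,3) succ=(0,1) retry=(0,0)
step 6 (Q CAS): counter=4 r=(2,3) succ=(0,2) retry=(0,0)
step 7 (P LOAD): counter=4 r=(4,3) succ=(0,2) retry=(0,0)
step 8 (P CAS): counter=5 r=(4,3) succ=(1,2) retry=(0,0)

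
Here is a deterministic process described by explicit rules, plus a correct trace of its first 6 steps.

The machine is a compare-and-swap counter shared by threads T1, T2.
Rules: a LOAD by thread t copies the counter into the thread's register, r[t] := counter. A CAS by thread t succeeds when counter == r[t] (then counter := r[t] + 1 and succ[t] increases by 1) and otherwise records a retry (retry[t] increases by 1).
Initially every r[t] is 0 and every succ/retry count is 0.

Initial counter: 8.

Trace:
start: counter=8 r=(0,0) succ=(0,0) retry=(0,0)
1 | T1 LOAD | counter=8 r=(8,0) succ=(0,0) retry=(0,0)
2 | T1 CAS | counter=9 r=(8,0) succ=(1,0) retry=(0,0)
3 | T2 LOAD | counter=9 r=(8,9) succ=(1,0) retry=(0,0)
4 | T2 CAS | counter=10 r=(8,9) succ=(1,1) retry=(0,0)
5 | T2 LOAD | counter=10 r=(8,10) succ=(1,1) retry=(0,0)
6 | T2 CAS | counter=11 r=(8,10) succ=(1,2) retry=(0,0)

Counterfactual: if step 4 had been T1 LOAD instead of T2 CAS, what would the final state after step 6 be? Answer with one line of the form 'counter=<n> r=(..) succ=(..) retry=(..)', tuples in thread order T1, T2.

(re-executing from step 4 with the substitution; state before step 4: counter=9 r=(8,9) succ=(1,0) retry=(0,0))
4 | T1 LOAD | counter=9 r=(9,9) succ=(1,0) retry=(0,0)
5 | T2 LOAD | counter=9 r=(9,9) succ=(1,0) retry=(0,0)
6 | T2 CAS | counter=10 r=(9,9) succ=(1,1) retry=(0,0)

counter=10 r=(9,9) succ=(1,1) retry=(0,0)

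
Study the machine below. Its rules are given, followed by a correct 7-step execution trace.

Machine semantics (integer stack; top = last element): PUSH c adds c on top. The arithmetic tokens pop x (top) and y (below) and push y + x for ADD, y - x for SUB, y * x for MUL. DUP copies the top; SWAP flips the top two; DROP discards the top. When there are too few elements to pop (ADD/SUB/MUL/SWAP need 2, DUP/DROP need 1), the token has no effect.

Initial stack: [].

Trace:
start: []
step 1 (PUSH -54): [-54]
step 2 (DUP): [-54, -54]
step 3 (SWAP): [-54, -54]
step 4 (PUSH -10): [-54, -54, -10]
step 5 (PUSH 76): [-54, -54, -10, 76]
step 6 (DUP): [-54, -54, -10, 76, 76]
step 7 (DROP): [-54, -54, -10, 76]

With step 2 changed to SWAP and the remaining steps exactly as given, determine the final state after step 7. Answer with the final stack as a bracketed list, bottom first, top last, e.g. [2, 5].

[-54, -10, 76]

(re-executing from step 2 with the substitution; state before step 2: [-54])
step 2 (SWAP): [-54]
step 3 (SWAP): [-54]
step 4 (PUSH -10): [-54, -10]
step 5 (PUSH 76): [-54, -10, 76]
step 6 (DUP): [-54, -10, 76, 76]
step 7 (DROP): [-54, -10, 76]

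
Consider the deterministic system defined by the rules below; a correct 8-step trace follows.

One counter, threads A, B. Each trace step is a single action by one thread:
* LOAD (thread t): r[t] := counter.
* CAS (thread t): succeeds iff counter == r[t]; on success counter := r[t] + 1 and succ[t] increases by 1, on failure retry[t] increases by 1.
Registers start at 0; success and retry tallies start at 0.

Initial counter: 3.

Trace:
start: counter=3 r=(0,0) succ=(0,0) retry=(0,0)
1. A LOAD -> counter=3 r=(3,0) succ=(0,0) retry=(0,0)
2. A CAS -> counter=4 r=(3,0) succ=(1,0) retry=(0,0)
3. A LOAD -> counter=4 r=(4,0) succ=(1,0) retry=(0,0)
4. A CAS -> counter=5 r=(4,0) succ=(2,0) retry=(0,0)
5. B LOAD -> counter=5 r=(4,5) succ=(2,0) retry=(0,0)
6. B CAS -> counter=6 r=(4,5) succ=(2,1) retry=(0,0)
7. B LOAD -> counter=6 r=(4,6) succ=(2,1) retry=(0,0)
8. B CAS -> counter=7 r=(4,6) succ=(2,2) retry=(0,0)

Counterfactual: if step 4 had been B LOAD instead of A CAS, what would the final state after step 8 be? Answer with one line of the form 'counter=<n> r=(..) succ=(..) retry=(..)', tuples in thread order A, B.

(re-executing from step 4 with the substitution; state before step 4: counter=4 r=(4,0) succ=(1,0) retry=(0,0))
4. B LOAD -> counter=4 r=(4,4) succ=(1,0) retry=(0,0)
5. B LOAD -> counter=4 r=(4,4) succ=(1,0) retry=(0,0)
6. B CAS -> counter=5 r=(4,4) succ=(1,1) retry=(0,0)
7. B LOAD -> counter=5 r=(4,5) succ=(1,1) retry=(0,0)
8. B CAS -> counter=6 r=(4,5) succ=(1,2) retry=(0,0)

counter=6 r=(4,5) succ=(1,2) retry=(0,0)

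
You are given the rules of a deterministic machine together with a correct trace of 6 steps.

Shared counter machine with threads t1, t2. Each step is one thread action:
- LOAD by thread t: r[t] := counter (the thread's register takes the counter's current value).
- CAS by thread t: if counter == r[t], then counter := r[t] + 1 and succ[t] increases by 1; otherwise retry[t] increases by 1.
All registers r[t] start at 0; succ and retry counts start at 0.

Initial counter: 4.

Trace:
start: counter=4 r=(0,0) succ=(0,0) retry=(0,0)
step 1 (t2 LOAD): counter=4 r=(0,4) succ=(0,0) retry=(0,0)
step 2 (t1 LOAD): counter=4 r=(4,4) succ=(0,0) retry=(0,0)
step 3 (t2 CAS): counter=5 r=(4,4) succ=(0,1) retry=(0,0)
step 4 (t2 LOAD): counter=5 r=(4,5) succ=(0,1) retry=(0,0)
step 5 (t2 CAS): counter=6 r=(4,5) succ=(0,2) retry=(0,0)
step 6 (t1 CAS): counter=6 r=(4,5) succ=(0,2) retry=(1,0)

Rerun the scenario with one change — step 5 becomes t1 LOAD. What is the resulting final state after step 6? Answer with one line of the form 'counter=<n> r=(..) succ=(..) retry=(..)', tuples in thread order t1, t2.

counter=6 r=(5,5) succ=(1,1) retry=(0,0)

(re-executing from step 5 with the substitution; state before step 5: counter=5 r=(4,5) succ=(0,1) retry=(0,0))
step 5 (t1 LOAD): counter=5 r=(5,5) succ=(0,1) retry=(0,0)
step 6 (t1 CAS): counter=6 r=(5,5) succ=(1,1) retry=(0,0)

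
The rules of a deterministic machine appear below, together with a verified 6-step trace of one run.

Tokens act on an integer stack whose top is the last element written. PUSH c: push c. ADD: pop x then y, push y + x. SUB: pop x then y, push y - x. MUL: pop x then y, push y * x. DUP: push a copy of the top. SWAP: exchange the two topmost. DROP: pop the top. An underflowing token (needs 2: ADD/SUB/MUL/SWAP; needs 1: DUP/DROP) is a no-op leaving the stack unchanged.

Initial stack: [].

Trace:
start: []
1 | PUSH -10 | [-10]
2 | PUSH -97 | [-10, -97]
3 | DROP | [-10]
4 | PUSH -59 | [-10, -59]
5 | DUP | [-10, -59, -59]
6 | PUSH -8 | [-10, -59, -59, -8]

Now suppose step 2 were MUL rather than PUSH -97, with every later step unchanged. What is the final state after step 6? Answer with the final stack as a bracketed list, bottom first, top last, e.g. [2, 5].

(re-executing from step 2 with the substitution; state before step 2: [-10])
2 | MUL | [-10]
3 | DROP | []
4 | PUSH -59 | [-59]
5 | DUP | [-59, -59]
6 | PUSH -8 | [-59, -59, -8]

[-59, -59, -8]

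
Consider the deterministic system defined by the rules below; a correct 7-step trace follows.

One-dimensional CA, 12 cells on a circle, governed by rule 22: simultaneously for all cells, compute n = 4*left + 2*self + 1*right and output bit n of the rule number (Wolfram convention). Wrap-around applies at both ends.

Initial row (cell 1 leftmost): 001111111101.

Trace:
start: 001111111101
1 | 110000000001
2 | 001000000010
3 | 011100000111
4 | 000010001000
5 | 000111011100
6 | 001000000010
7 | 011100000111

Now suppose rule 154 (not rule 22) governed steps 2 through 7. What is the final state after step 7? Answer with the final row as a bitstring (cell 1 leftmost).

(re-executing steps 2..7 under rule 154; state before step 2: 110000000001)
2 | 101000000011
3 | 000100000111
4 | 101010001110
5 | 000001011100
6 | 000010011010
7 | 000101110001

000101110001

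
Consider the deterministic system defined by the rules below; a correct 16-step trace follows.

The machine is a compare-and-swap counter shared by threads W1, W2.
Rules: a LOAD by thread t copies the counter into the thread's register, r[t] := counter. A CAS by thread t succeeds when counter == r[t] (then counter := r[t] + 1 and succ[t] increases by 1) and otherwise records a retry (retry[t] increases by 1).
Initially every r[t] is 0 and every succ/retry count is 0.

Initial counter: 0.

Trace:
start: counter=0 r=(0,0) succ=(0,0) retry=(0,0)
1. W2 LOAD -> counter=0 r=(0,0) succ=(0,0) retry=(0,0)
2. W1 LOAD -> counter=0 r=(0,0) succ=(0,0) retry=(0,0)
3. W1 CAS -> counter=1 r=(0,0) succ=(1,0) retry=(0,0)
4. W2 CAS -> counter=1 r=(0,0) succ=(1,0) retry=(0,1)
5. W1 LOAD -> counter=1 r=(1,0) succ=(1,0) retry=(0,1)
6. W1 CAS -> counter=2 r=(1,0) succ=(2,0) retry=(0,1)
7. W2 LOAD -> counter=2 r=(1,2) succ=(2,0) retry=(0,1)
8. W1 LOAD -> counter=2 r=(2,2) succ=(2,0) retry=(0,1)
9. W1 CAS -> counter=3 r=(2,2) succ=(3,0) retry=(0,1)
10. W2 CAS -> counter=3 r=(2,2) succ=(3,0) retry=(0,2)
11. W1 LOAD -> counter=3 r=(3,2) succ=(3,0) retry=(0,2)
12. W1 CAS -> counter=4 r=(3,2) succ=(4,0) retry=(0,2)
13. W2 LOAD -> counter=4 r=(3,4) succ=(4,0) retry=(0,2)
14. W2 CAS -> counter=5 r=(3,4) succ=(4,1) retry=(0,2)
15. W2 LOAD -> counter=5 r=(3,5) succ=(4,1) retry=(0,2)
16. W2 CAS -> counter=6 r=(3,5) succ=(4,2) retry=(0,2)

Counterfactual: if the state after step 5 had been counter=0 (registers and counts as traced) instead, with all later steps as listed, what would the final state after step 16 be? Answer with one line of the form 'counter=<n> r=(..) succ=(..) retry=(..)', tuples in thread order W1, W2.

counter=4 r=(1,3) succ=(3,2) retry=(1,2)

state after step 5 := counter=0 r=(1,0) succ=(1,0) retry=(0,1)
6. W1 CAS -> counter=0 r=(1,0) succ=(1,0) retry=(1,1)
7. W2 LOAD -> counter=0 r=(1,0) succ=(1,0) retry=(1,1)
8. W1 LOAD -> counter=0 r=(0,0) succ=(1,0) retry=(1,1)
9. W1 CAS -> counter=1 r=(0,0) succ=(2,0) retry=(1,1)
10. W2 CAS -> counter=1 r=(0,0) succ=(2,0) retry=(1,2)
11. W1 LOAD -> counter=1 r=(1,0) succ=(2,0) retry=(1,2)
12. W1 CAS -> counter=2 r=(1,0) succ=(3,0) retry=(1,2)
13. W2 LOAD -> counter=2 r=(1,2) succ=(3,0) retry=(1,2)
14. W2 CAS -> counter=3 r=(1,2) succ=(3,1) retry=(1,2)
15. W2 LOAD -> counter=3 r=(1,3) succ=(3,1) retry=(1,2)
16. W2 CAS -> counter=4 r=(1,3) succ=(3,2) retry=(1,2)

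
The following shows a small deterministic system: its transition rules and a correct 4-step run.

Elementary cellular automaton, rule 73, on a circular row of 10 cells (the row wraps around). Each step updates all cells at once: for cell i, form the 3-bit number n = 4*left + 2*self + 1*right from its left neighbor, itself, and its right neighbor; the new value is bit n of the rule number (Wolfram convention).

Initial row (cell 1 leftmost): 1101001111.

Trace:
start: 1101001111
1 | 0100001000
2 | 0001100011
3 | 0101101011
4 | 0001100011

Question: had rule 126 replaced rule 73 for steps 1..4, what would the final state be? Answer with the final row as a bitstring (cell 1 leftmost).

0011110000

(re-executing steps 1..4 under rule 126; state before step 1: 1101001111)
1 | 0111111000
2 | 1100001100
3 | 1110011111
4 | 0011110000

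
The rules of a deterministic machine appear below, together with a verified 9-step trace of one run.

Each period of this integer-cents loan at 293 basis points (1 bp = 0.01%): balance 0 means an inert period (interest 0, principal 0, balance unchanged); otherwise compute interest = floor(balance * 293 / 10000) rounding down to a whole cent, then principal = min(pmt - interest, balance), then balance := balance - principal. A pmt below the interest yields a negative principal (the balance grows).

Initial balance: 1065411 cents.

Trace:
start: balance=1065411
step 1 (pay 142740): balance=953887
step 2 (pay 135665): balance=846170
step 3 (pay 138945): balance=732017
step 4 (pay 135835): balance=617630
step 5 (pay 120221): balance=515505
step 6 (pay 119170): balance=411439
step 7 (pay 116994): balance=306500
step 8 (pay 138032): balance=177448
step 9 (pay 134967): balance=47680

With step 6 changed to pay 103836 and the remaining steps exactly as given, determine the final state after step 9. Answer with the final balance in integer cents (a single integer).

64401

(re-executing from step 6 with the substitution; state before step 6: balance=515505)
step 6 (pay 103836): balance=426773
step 7 (pay 116994): balance=322283
step 8 (pay 138032): balance=193693
step 9 (pay 134967): balance=64401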